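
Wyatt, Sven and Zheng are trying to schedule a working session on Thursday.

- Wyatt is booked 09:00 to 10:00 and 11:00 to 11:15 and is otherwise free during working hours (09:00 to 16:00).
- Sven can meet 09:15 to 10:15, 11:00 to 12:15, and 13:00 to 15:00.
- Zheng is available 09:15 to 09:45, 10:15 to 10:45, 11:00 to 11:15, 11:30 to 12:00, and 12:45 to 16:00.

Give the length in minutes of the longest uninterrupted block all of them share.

120 minutes

Wyatt free within 09:00–16:00: 10:00–11:00, 11:15–16:00.
Wyatt ∩ Sven: 10:00–10:15, 11:15–12:15, 13:00–15:00.
Wyatt ∩ Sven ∩ Zheng: 11:30–12:00, 13:00–15:00.
Common window lengths: 30, 120 min; longest is 120.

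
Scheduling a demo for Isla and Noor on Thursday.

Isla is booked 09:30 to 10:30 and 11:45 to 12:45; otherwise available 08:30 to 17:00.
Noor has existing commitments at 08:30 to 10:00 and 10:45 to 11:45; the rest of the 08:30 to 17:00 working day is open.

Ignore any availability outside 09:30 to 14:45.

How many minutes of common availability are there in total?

Isla free within 08:30–17:00: 08:30–09:30, 10:30–11:45, 12:45–17:00.
Noor free within 08:30–17:00: 10:00–10:45, 11:45–17:00.
Isla ∩ Noor: 10:30–10:45, 12:45–17:00.
Restricted to 09:30–14:45: 10:30–10:45, 12:45–14:45.
Total common minutes: 15 + 120 = 135.

135 minutes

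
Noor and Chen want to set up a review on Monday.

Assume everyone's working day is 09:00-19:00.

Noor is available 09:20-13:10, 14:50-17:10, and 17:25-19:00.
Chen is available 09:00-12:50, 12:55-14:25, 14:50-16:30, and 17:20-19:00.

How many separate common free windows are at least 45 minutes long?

3

Noor ∩ Chen: 09:20–12:50, 12:55–13:10, 14:50–16:30, 17:25–19:00.
Windows ≥ 45 min: 09:20–12:50, 14:50–16:30, 17:25–19:00.
That's 3 windows.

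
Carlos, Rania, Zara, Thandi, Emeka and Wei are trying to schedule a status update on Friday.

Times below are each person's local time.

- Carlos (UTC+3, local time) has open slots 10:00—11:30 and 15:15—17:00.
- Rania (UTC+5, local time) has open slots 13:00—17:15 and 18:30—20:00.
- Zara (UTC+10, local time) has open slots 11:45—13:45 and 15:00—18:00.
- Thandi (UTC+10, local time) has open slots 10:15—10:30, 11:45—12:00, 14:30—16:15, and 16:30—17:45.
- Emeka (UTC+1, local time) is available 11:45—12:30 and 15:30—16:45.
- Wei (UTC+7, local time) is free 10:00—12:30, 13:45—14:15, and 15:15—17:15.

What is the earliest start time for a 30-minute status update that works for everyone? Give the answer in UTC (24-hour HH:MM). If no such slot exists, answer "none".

none

Carlos → UTC: 07:00–08:30, 12:15–14:00.
Rania → UTC: 08:00–12:15, 13:30–15:00.
Zara → UTC: 01:45–03:45, 05:00–08:00.
Thandi → UTC: 00:15–00:30, 01:45–02:00, 04:30–06:15, 06:30–07:45.
Emeka → UTC: 10:45–11:30, 14:30–15:45.
Wei → UTC: 03:00–05:30, 06:45–07:15, 08:15–10:15.
Carlos ∩ Rania: 08:00–08:30, 13:30–14:00.
Carlos ∩ Rania ∩ Zara: (none).
Carlos ∩ Rania ∩ Zara ∩ Thandi: (none).
Carlos ∩ Rania ∩ Zara ∩ Thandi ∩ Emeka: (none).
Carlos ∩ Rania ∩ Zara ∩ Thandi ∩ Emeka ∩ Wei: (none).
Windows ≥ 30 min: (none).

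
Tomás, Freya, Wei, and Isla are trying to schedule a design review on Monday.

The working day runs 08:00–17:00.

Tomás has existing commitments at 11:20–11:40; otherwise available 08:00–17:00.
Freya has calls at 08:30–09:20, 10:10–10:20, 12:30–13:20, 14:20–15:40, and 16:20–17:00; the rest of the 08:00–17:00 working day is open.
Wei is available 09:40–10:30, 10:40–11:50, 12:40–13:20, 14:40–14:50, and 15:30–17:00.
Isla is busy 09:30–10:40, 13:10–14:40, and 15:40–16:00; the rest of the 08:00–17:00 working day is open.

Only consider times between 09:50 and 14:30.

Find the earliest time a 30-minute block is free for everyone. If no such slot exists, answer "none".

Tomás free within 08:00–17:00: 08:00–11:20, 11:40–17:00.
Freya free within 08:00–17:00: 08:00–08:30, 09:20–10:10, 10:20–12:30, 13:20–14:20, 15:40–16:20.
Isla free within 08:00–17:00: 08:00–09:30, 10:40–13:10, 14:40–15:40, 16:00–17:00.
Tomás ∩ Freya: 08:00–08:30, 09:20–10:10, 10:20–11:20, 11:40–12:30, 13:20–14:20, 15:40–16:20.
Tomás ∩ Freya ∩ Wei: 09:40–10:10, 10:20–10:30, 10:40–11:20, 11:40–11:50, 15:40–16:20.
Tomás ∩ Freya ∩ Wei ∩ Isla: 10:40–11:20, 11:40–11:50, 16:00–16:20.
Restricted to 09:50–14:30: 10:40–11:20, 11:40–11:50.
Windows ≥ 30 min: 10:40–11:20.
Earliest such window starts at 10:40.

10:40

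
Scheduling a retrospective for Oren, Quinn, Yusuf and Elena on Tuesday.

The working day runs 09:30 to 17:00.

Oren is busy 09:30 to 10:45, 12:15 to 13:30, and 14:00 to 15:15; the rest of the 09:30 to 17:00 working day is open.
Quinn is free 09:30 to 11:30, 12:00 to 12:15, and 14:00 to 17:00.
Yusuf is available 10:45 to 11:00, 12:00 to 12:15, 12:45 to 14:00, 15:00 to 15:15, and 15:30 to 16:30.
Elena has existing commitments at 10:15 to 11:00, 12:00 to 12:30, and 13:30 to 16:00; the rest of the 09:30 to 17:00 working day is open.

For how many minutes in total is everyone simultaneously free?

30 minutes

Oren free within 09:30–17:00: 10:45–12:15, 13:30–14:00, 15:15–17:00.
Elena free within 09:30–17:00: 09:30–10:15, 11:00–12:00, 12:30–13:30, 16:00–17:00.
Oren ∩ Quinn: 10:45–11:30, 12:00–12:15, 15:15–17:00.
Oren ∩ Quinn ∩ Yusuf: 10:45–11:00, 12:00–12:15, 15:30–16:30.
Oren ∩ Quinn ∩ Yusuf ∩ Elena: 16:00–16:30.
Total common minutes: 30.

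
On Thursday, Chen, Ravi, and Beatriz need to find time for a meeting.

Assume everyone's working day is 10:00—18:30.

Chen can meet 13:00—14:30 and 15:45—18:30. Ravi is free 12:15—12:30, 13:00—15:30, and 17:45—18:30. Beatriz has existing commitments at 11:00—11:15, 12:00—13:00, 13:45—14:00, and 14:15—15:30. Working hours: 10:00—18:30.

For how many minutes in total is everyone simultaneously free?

Beatriz free within 10:00–18:30: 10:00–11:00, 11:15–12:00, 13:00–13:45, 14:00–14:15, 15:30–18:30.
Chen ∩ Ravi: 13:00–14:30, 17:45–18:30.
Chen ∩ Ravi ∩ Beatriz: 13:00–13:45, 14:00–14:15, 17:45–18:30.
Total common minutes: 45 + 15 + 45 = 105.

105 minutes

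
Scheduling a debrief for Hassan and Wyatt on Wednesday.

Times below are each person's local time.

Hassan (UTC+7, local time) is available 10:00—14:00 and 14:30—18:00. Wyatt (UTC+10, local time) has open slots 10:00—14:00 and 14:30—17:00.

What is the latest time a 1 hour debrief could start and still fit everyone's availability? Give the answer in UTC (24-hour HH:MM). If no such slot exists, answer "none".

Hassan → UTC: 03:00–07:00, 07:30–11:00.
Wyatt → UTC: 00:00–04:00, 04:30–07:00.
Hassan ∩ Wyatt: 03:00–04:00, 04:30–07:00.
Windows ≥ 60 min: 03:00–04:00, 04:30–07:00.
Latest start in the last window 04:30–07:00 is 07:00 − 60 min = 06:00.

06:00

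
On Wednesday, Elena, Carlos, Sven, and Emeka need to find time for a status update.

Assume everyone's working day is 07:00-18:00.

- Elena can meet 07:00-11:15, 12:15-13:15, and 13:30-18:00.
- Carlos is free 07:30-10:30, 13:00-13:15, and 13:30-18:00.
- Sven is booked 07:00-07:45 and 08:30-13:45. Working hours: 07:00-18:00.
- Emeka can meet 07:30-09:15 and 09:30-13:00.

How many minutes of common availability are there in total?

Sven free within 07:00–18:00: 07:45–08:30, 13:45–18:00.
Elena ∩ Carlos: 07:30–10:30, 13:00–13:15, 13:30–18:00.
Elena ∩ Carlos ∩ Sven: 07:45–08:30, 13:45–18:00.
Elena ∩ Carlos ∩ Sven ∩ Emeka: 07:45–08:30.
Total common minutes: 45.

45 minutes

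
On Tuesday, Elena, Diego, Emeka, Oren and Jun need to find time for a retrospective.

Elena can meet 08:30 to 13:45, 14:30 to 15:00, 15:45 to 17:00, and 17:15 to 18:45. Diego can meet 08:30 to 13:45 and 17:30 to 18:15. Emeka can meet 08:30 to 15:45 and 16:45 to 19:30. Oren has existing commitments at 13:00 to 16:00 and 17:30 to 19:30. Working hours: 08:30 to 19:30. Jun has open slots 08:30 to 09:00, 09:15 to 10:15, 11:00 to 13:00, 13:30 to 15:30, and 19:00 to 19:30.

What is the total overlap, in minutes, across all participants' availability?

Oren free within 08:30–19:30: 08:30–13:00, 16:00–17:30.
Elena ∩ Diego: 08:30–13:45, 17:30–18:15.
Elena ∩ Diego ∩ Emeka: 08:30–13:45, 17:30–18:15.
Elena ∩ Diego ∩ Emeka ∩ Oren: 08:30–13:00.
Elena ∩ Diego ∩ Emeka ∩ Oren ∩ Jun: 08:30–09:00, 09:15–10:15, 11:00–13:00.
Total common minutes: 30 + 60 + 120 = 210.

210 minutes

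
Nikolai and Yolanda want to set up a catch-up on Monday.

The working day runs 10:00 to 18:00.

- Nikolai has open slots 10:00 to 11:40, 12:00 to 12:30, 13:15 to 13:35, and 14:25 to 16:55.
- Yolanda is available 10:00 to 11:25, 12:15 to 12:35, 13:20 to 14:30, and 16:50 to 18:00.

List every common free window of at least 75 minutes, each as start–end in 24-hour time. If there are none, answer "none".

10:00–11:25

Nikolai ∩ Yolanda: 10:00–11:25, 12:15–12:30, 13:20–13:35, 14:25–14:30, 16:50–16:55.
Windows ≥ 75 min: 10:00–11:25.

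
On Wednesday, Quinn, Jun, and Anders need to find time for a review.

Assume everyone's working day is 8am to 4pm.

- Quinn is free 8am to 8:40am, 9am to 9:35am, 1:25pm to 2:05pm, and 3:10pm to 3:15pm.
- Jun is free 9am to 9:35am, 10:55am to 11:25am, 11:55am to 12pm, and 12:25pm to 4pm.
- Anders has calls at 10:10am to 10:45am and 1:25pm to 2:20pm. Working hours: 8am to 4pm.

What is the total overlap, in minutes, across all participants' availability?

Anders free within 08:00–16:00: 08:00–10:10, 10:45–13:25, 14:20–16:00.
Quinn ∩ Jun: 09:00–09:35, 13:25–14:05, 15:10–15:15.
Quinn ∩ Jun ∩ Anders: 09:00–09:35, 15:10–15:15.
Total common minutes: 35 + 5 = 40.

40 minutes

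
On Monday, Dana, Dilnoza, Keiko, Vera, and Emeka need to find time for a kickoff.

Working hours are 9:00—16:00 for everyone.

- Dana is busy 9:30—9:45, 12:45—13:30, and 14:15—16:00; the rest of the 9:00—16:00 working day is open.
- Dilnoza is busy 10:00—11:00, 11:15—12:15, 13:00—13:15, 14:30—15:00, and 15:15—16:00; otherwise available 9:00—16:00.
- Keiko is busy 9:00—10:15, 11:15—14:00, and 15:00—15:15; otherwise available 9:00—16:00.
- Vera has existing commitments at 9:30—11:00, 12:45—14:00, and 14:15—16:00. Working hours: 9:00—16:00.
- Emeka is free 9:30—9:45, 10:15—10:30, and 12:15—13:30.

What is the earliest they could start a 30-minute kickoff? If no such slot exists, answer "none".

none

Dana free within 09:00–16:00: 09:00–09:30, 09:45–12:45, 13:30–14:15.
Dilnoza free within 09:00–16:00: 09:00–10:00, 11:00–11:15, 12:15–13:00, 13:15–14:30, 15:00–15:15.
Keiko free within 09:00–16:00: 10:15–11:15, 14:00–15:00, 15:15–16:00.
Vera free within 09:00–16:00: 09:00–09:30, 11:00–12:45, 14:00–14:15.
Dana ∩ Dilnoza: 09:00–09:30, 09:45–10:00, 11:00–11:15, 12:15–12:45, 13:30–14:15.
Dana ∩ Dilnoza ∩ Keiko: 11:00–11:15, 14:00–14:15.
Dana ∩ Dilnoza ∩ Keiko ∩ Vera: 11:00–11:15, 14:00–14:15.
Dana ∩ Dilnoza ∩ Keiko ∩ Vera ∩ Emeka: (none).
Windows ≥ 30 min: (none).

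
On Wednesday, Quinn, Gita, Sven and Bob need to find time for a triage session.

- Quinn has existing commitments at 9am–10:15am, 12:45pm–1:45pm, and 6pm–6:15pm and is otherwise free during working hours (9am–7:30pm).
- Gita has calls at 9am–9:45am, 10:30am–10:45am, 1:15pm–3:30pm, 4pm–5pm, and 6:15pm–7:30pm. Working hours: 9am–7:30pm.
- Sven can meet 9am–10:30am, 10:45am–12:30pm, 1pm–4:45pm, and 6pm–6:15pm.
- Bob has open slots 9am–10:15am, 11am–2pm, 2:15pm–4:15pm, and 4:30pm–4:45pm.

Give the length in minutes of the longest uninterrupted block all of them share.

Quinn free within 09:00–19:30: 10:15–12:45, 13:45–18:00, 18:15–19:30.
Gita free within 09:00–19:30: 09:45–10:30, 10:45–13:15, 15:30–16:00, 17:00–18:15.
Quinn ∩ Gita: 10:15–10:30, 10:45–12:45, 15:30–16:00, 17:00–18:00.
Quinn ∩ Gita ∩ Sven: 10:15–10:30, 10:45–12:30, 15:30–16:00.
Quinn ∩ Gita ∩ Sven ∩ Bob: 11:00–12:30, 15:30–16:00.
Common window lengths: 90, 30 min; longest is 90.

90 minutes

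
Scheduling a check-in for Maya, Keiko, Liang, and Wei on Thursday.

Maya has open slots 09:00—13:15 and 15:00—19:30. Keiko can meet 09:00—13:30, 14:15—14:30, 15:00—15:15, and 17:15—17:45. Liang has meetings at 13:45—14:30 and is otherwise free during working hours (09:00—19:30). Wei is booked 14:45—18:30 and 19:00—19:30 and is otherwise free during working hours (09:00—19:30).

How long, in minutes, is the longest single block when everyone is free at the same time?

Liang free within 09:00–19:30: 09:00–13:45, 14:30–19:30.
Wei free within 09:00–19:30: 09:00–14:45, 18:30–19:00.
Maya ∩ Keiko: 09:00–13:15, 15:00–15:15, 17:15–17:45.
Maya ∩ Keiko ∩ Liang: 09:00–13:15, 15:00–15:15, 17:15–17:45.
Maya ∩ Keiko ∩ Liang ∩ Wei: 09:00–13:15.
Single common window of 255 minutes.

255 minutes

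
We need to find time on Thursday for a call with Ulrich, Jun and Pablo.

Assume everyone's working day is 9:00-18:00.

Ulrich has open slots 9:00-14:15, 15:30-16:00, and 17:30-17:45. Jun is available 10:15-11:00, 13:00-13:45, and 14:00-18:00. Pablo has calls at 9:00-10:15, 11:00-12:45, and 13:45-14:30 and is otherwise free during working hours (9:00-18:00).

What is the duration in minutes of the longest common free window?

Pablo free within 09:00–18:00: 10:15–11:00, 12:45–13:45, 14:30–18:00.
Ulrich ∩ Jun: 10:15–11:00, 13:00–13:45, 14:00–14:15, 15:30–16:00, 17:30–17:45.
Ulrich ∩ Jun ∩ Pablo: 10:15–11:00, 13:00–13:45, 15:30–16:00, 17:30–17:45.
Common window lengths: 45, 45, 30, 15 min; longest is 45.

45 minutes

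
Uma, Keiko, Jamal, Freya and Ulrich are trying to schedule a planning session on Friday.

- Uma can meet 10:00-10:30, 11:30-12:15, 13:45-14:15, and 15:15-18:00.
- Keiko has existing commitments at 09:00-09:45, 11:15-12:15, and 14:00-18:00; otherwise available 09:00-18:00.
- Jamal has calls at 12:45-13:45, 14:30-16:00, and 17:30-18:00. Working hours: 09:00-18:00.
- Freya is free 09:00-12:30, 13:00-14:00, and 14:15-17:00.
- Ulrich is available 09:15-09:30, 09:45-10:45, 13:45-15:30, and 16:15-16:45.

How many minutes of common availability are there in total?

45 minutes

Keiko free within 09:00–18:00: 09:45–11:15, 12:15–14:00.
Jamal free within 09:00–18:00: 09:00–12:45, 13:45–14:30, 16:00–17:30.
Uma ∩ Keiko: 10:00–10:30, 13:45–14:00.
Uma ∩ Keiko ∩ Jamal: 10:00–10:30, 13:45–14:00.
Uma ∩ Keiko ∩ Jamal ∩ Freya: 10:00–10:30, 13:45–14:00.
Uma ∩ Keiko ∩ Jamal ∩ Freya ∩ Ulrich: 10:00–10:30, 13:45–14:00.
Total common minutes: 30 + 15 = 45.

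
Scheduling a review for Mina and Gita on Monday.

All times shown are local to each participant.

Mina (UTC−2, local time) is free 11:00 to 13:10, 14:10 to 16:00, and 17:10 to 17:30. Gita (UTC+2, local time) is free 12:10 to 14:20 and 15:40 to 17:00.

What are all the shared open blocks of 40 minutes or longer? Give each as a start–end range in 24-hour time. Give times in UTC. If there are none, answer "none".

Mina → UTC: 13:00–15:10, 16:10–18:00, 19:10–19:30.
Gita → UTC: 10:10–12:20, 13:40–15:00.
Mina ∩ Gita: 13:40–15:00.
Windows ≥ 40 min: 13:40–15:00.

13:40–15:00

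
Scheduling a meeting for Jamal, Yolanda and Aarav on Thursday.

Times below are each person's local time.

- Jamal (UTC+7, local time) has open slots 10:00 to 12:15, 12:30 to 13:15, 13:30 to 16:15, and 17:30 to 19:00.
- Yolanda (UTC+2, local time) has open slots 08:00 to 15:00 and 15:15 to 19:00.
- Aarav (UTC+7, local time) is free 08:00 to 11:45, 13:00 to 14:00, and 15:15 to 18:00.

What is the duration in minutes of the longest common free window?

Jamal → UTC: 03:00–05:15, 05:30–06:15, 06:30–09:15, 10:30–12:00.
Yolanda → UTC: 06:00–13:00, 13:15–17:00.
Aarav → UTC: 01:00–04:45, 06:00–07:00, 08:15–11:00.
Jamal ∩ Yolanda: 06:00–06:15, 06:30–09:15, 10:30–12:00.
Jamal ∩ Yolanda ∩ Aarav: 06:00–06:15, 06:30–07:00, 08:15–09:15, 10:30–11:00.
Common window lengths: 15, 30, 60, 30 min; longest is 60.

60 minutes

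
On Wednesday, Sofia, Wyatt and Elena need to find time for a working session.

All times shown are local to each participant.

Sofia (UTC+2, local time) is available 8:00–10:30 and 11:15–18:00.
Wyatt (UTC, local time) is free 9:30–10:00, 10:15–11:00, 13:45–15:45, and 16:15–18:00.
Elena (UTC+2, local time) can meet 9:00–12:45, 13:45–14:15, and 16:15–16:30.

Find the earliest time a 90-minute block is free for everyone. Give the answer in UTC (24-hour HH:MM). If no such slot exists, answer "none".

Sofia → UTC: 06:00–08:30, 09:15–16:00.
Wyatt → UTC: 09:30–10:00, 10:15–11:00, 13:45–15:45, 16:15–18:00.
Elena → UTC: 07:00–10:45, 11:45–12:15, 14:15–14:30.
Sofia ∩ Wyatt: 09:30–10:00, 10:15–11:00, 13:45–15:45.
Sofia ∩ Wyatt ∩ Elena: 09:30–10:00, 10:15–10:45, 14:15–14:30.
Windows ≥ 90 min: (none).

none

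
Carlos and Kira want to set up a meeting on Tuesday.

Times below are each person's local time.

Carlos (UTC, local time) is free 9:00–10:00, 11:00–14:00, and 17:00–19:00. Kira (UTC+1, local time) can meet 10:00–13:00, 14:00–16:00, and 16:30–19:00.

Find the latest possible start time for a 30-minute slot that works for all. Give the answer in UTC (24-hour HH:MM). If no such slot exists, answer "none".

Carlos → UTC: 09:00–10:00, 11:00–14:00, 17:00–19:00.
Kira → UTC: 09:00–12:00, 13:00–15:00, 15:30–18:00.
Carlos ∩ Kira: 09:00–10:00, 11:00–12:00, 13:00–14:00, 17:00–18:00.
Windows ≥ 30 min: 09:00–10:00, 11:00–12:00, 13:00–14:00, 17:00–18:00.
Latest start in the last window 17:00–18:00 is 18:00 − 30 min = 17:30.

17:30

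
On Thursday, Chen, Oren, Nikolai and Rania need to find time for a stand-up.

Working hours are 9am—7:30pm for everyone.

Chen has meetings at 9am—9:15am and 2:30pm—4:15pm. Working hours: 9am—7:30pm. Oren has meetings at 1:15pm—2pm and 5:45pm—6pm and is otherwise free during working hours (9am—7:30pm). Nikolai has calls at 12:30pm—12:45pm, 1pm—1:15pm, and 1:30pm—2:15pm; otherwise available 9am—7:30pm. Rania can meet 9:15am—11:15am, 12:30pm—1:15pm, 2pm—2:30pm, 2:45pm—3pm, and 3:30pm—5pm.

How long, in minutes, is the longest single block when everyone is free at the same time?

Chen free within 09:00–19:30: 09:15–14:30, 16:15–19:30.
Oren free within 09:00–19:30: 09:00–13:15, 14:00–17:45, 18:00–19:30.
Nikolai free within 09:00–19:30: 09:00–12:30, 12:45–13:00, 13:15–13:30, 14:15–19:30.
Chen ∩ Oren: 09:15–13:15, 14:00–14:30, 16:15–17:45, 18:00–19:30.
Chen ∩ Oren ∩ Nikolai: 09:15–12:30, 12:45–13:00, 14:15–14:30, 16:15–17:45, 18:00–19:30.
Chen ∩ Oren ∩ Nikolai ∩ Rania: 09:15–11:15, 12:45–13:00, 14:15–14:30, 16:15–17:00.
Common window lengths: 120, 15, 15, 45 min; longest is 120.

120 minutes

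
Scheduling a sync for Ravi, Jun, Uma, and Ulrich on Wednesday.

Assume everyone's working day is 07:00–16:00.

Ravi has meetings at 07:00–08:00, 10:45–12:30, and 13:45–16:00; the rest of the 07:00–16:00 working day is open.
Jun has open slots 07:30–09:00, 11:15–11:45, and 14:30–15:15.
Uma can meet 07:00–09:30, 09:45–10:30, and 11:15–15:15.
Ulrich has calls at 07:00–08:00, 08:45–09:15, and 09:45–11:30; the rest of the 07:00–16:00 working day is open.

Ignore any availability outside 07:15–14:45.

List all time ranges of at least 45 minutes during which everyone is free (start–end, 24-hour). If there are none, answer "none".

Ravi free within 07:00–16:00: 08:00–10:45, 12:30–13:45.
Ulrich free within 07:00–16:00: 08:00–08:45, 09:15–09:45, 11:30–16:00.
Ravi ∩ Jun: 08:00–09:00.
Ravi ∩ Jun ∩ Uma: 08:00–09:00.
Ravi ∩ Jun ∩ Uma ∩ Ulrich: 08:00–08:45.
Restricted to 07:15–14:45: 08:00–08:45.
Windows ≥ 45 min: 08:00–08:45.

08:00–08:45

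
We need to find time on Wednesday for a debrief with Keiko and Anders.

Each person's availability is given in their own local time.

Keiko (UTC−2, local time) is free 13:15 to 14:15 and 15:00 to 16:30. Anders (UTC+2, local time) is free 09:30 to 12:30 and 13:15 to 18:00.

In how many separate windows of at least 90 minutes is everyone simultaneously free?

Keiko → UTC: 15:15–16:15, 17:00–18:30.
Anders → UTC: 07:30–10:30, 11:15–16:00.
Keiko ∩ Anders: 15:15–16:00.
Windows ≥ 90 min: (none).
That's 0 windows.

0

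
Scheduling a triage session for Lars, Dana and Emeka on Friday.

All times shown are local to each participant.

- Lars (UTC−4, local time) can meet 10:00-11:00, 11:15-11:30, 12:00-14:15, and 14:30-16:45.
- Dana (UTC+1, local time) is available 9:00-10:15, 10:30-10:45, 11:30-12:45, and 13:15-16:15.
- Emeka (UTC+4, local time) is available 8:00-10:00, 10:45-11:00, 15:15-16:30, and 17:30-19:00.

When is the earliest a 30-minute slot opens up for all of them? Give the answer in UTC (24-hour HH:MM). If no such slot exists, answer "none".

14:00

Lars → UTC: 14:00–15:00, 15:15–15:30, 16:00–18:15, 18:30–20:45.
Dana → UTC: 08:00–09:15, 09:30–09:45, 10:30–11:45, 12:15–15:15.
Emeka → UTC: 04:00–06:00, 06:45–07:00, 11:15–12:30, 13:30–15:00.
Lars ∩ Dana: 14:00–15:00.
Lars ∩ Dana ∩ Emeka: 14:00–15:00.
Windows ≥ 30 min: 14:00–15:00.
Earliest such window starts at 14:00.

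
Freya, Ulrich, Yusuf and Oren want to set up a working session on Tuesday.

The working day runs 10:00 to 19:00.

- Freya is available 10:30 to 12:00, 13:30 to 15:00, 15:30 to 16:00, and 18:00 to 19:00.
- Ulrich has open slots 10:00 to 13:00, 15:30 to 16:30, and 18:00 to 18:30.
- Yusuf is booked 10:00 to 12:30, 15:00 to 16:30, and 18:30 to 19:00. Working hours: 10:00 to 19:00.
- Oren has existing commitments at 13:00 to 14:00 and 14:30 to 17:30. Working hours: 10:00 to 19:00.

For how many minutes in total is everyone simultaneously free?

Yusuf free within 10:00–19:00: 12:30–15:00, 16:30–18:30.
Oren free within 10:00–19:00: 10:00–13:00, 14:00–14:30, 17:30–19:00.
Freya ∩ Ulrich: 10:30–12:00, 15:30–16:00, 18:00–18:30.
Freya ∩ Ulrich ∩ Yusuf: 18:00–18:30.
Freya ∩ Ulrich ∩ Yusuf ∩ Oren: 18:00–18:30.
Total common minutes: 30.

30 minutes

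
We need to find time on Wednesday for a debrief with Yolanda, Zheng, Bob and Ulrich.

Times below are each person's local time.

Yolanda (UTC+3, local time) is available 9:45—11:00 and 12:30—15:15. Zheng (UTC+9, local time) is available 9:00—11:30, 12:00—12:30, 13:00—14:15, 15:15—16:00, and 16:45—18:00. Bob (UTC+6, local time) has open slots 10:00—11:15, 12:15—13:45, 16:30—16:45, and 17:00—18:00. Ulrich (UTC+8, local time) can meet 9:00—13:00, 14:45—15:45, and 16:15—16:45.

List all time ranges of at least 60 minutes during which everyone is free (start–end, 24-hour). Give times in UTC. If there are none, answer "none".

none

Yolanda → UTC: 06:45–08:00, 09:30–12:15.
Zheng → UTC: 00:00–02:30, 03:00–03:30, 04:00–05:15, 06:15–07:00, 07:45–09:00.
Bob → UTC: 04:00–05:15, 06:15–07:45, 10:30–10:45, 11:00–12:00.
Ulrich → UTC: 01:00–05:00, 06:45–07:45, 08:15–08:45.
Yolanda ∩ Zheng: 06:45–07:00, 07:45–08:00.
Yolanda ∩ Zheng ∩ Bob: 06:45–07:00.
Yolanda ∩ Zheng ∩ Bob ∩ Ulrich: 06:45–07:00.
Windows ≥ 60 min: (none).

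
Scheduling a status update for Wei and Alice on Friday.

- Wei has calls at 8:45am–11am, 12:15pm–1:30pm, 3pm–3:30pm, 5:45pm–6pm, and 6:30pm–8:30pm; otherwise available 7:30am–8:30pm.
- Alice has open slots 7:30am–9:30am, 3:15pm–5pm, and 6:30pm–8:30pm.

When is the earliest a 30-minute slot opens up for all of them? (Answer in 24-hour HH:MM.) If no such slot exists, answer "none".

Wei free within 07:30–20:30: 07:30–08:45, 11:00–12:15, 13:30–15:00, 15:30–17:45, 18:00–18:30.
Wei ∩ Alice: 07:30–08:45, 15:30–17:00.
Windows ≥ 30 min: 07:30–08:45, 15:30–17:00.
Earliest such window starts at 07:30.

07:30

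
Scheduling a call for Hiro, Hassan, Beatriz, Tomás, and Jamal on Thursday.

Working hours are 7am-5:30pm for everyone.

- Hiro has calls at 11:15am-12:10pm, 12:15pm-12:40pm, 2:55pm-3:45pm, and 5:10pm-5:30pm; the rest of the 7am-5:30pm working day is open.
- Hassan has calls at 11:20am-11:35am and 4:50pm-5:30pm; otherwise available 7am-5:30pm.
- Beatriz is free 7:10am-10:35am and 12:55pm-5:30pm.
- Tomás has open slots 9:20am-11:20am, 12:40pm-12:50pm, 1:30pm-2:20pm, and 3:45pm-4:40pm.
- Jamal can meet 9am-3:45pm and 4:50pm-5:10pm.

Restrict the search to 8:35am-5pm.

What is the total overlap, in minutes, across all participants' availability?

125 minutes

Hiro free within 07:00–17:30: 07:00–11:15, 12:10–12:15, 12:40–14:55, 15:45–17:10.
Hassan free within 07:00–17:30: 07:00–11:20, 11:35–16:50.
Hiro ∩ Hassan: 07:00–11:15, 12:10–12:15, 12:40–14:55, 15:45–16:50.
Hiro ∩ Hassan ∩ Beatriz: 07:10–10:35, 12:55–14:55, 15:45–16:50.
Hiro ∩ Hassan ∩ Beatriz ∩ Tomás: 09:20–10:35, 13:30–14:20, 15:45–16:40.
Hiro ∩ Hassan ∩ Beatriz ∩ Tomás ∩ Jamal: 09:20–10:35, 13:30–14:20.
Restricted to 08:35–17:00: 09:20–10:35, 13:30–14:20.
Total common minutes: 75 + 50 = 125.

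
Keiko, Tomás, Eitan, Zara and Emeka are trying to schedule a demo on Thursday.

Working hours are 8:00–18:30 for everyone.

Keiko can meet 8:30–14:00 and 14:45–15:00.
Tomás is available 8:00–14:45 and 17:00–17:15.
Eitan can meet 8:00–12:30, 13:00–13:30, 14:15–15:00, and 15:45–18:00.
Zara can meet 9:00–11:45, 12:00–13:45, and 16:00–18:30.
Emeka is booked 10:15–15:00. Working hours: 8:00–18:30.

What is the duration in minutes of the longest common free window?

Emeka free within 08:00–18:30: 08:00–10:15, 15:00–18:30.
Keiko ∩ Tomás: 08:30–14:00.
Keiko ∩ Tomás ∩ Eitan: 08:30–12:30, 13:00–13:30.
Keiko ∩ Tomás ∩ Eitan ∩ Zara: 09:00–11:45, 12:00–12:30, 13:00–13:30.
Keiko ∩ Tomás ∩ Eitan ∩ Zara ∩ Emeka: 09:00–10:15.
Single common window of 75 minutes.

75 minutes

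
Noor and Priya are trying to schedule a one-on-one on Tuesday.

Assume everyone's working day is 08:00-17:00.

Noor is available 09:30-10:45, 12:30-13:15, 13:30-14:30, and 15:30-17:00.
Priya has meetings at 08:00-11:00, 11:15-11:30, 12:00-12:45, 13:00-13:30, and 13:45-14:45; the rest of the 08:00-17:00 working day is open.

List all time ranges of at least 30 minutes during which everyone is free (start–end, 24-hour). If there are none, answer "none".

15:30–17:00

Priya free within 08:00–17:00: 11:00–11:15, 11:30–12:00, 12:45–13:00, 13:30–13:45, 14:45–17:00.
Noor ∩ Priya: 12:45–13:00, 13:30–13:45, 15:30–17:00.
Windows ≥ 30 min: 15:30–17:00.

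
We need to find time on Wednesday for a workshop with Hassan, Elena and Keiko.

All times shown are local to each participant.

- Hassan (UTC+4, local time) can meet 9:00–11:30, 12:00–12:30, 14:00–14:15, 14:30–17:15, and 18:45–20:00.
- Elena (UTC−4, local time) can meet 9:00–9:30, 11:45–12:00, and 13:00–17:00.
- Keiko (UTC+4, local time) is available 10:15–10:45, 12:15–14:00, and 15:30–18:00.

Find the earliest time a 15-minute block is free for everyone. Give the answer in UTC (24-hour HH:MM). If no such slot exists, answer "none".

Hassan → UTC: 05:00–07:30, 08:00–08:30, 10:00–10:15, 10:30–13:15, 14:45–16:00.
Elena → UTC: 13:00–13:30, 15:45–16:00, 17:00–21:00.
Keiko → UTC: 06:15–06:45, 08:15–10:00, 11:30–14:00.
Hassan ∩ Elena: 13:00–13:15, 15:45–16:00.
Hassan ∩ Elena ∩ Keiko: 13:00–13:15.
Windows ≥ 15 min: 13:00–13:15.
Earliest such window starts at 13:00.

13:00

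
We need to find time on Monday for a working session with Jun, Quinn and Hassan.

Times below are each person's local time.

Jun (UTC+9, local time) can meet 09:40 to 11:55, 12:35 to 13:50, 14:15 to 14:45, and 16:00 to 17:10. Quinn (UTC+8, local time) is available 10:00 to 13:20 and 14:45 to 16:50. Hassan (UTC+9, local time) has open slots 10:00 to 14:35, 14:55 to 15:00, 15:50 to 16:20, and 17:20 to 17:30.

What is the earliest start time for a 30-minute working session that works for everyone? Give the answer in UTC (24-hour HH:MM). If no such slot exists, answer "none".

Jun → UTC: 00:40–02:55, 03:35–04:50, 05:15–05:45, 07:00–08:10.
Quinn → UTC: 02:00–05:20, 06:45–08:50.
Hassan → UTC: 01:00–05:35, 05:55–06:00, 06:50–07:20, 08:20–08:30.
Jun ∩ Quinn: 02:00–02:55, 03:35–04:50, 05:15–05:20, 07:00–08:10.
Jun ∩ Quinn ∩ Hassan: 02:00–02:55, 03:35–04:50, 05:15–05:20, 07:00–07:20.
Windows ≥ 30 min: 02:00–02:55, 03:35–04:50.
Earliest such window starts at 02:00.

02:00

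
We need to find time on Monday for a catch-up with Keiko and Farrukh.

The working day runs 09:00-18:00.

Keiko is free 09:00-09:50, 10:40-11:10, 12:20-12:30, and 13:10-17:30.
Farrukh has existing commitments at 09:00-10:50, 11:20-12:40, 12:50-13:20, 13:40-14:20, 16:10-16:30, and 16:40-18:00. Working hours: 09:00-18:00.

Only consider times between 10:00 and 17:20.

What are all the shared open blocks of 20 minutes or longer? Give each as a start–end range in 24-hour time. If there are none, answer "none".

Farrukh free within 09:00–18:00: 10:50–11:20, 12:40–12:50, 13:20–13:40, 14:20–16:10, 16:30–16:40.
Keiko ∩ Farrukh: 10:50–11:10, 13:20–13:40, 14:20–16:10, 16:30–16:40.
Restricted to 10:00–17:20: 10:50–11:10, 13:20–13:40, 14:20–16:10, 16:30–16:40.
Windows ≥ 20 min: 10:50–11:10, 13:20–13:40, 14:20–16:10.

10:50–11:10, 13:20–13:40, 14:20–16:10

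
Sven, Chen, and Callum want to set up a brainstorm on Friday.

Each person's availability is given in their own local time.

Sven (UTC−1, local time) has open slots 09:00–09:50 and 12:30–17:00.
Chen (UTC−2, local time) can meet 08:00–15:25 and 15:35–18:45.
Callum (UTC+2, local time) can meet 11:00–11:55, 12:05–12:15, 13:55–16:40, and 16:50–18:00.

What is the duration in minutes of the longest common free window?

Sven → UTC: 10:00–10:50, 13:30–18:00.
Chen → UTC: 10:00–17:25, 17:35–20:45.
Callum → UTC: 09:00–09:55, 10:05–10:15, 11:55–14:40, 14:50–16:00.
Sven ∩ Chen: 10:00–10:50, 13:30–17:25, 17:35–18:00.
Sven ∩ Chen ∩ Callum: 10:05–10:15, 13:30–14:40, 14:50–16:00.
Common window lengths: 10, 70, 70 min; longest is 70.

70 minutes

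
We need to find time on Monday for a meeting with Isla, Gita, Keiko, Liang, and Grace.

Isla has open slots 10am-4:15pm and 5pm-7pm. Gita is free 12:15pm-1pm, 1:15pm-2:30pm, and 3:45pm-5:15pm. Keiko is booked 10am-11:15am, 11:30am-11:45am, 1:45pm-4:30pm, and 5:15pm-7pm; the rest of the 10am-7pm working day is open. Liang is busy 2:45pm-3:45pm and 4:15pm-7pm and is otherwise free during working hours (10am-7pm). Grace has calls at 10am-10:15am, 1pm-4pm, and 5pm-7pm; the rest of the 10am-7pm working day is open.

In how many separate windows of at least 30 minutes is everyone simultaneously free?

1

Keiko free within 10:00–19:00: 11:15–11:30, 11:45–13:45, 16:30–17:15.
Liang free within 10:00–19:00: 10:00–14:45, 15:45–16:15.
Grace free within 10:00–19:00: 10:15–13:00, 16:00–17:00.
Isla ∩ Gita: 12:15–13:00, 13:15–14:30, 15:45–16:15, 17:00–17:15.
Isla ∩ Gita ∩ Keiko: 12:15–13:00, 13:15–13:45, 17:00–17:15.
Isla ∩ Gita ∩ Keiko ∩ Liang: 12:15–13:00, 13:15–13:45.
Isla ∩ Gita ∩ Keiko ∩ Liang ∩ Grace: 12:15–13:00.
Windows ≥ 30 min: 12:15–13:00.
That's 1 window.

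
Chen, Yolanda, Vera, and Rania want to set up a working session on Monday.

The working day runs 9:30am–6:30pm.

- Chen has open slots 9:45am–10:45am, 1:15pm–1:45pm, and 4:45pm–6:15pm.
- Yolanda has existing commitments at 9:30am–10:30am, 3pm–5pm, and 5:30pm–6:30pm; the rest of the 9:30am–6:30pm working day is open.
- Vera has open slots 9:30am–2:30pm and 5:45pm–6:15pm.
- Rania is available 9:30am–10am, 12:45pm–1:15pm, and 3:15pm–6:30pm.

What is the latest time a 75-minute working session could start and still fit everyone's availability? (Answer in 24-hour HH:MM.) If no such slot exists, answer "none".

Yolanda free within 09:30–18:30: 10:30–15:00, 17:00–17:30.
Chen ∩ Yolanda: 10:30–10:45, 13:15–13:45, 17:00–17:30.
Chen ∩ Yolanda ∩ Vera: 10:30–10:45, 13:15–13:45.
Chen ∩ Yolanda ∩ Vera ∩ Rania: (none).
Windows ≥ 75 min: (none).

none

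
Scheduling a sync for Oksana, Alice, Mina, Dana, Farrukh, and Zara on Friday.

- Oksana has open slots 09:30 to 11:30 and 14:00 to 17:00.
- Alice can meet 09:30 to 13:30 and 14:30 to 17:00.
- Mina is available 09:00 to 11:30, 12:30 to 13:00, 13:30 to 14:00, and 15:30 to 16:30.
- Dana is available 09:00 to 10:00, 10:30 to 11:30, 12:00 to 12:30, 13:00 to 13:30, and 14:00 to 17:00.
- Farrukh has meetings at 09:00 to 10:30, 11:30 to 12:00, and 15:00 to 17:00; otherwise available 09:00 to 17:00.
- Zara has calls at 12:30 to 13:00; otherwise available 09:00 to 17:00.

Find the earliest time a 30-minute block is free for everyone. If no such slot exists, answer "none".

10:30

Farrukh free within 09:00–17:00: 10:30–11:30, 12:00–15:00.
Zara free within 09:00–17:00: 09:00–12:30, 13:00–17:00.
Oksana ∩ Alice: 09:30–11:30, 14:30–17:00.
Oksana ∩ Alice ∩ Mina: 09:30–11:30, 15:30–16:30.
Oksana ∩ Alice ∩ Mina ∩ Dana: 09:30–10:00, 10:30–11:30, 15:30–16:30.
Oksana ∩ Alice ∩ Mina ∩ Dana ∩ Farrukh: 10:30–11:30.
Oksana ∩ Alice ∩ Mina ∩ Dana ∩ Farrukh ∩ Zara: 10:30–11:30.
Windows ≥ 30 min: 10:30–11:30.
Earliest such window starts at 10:30.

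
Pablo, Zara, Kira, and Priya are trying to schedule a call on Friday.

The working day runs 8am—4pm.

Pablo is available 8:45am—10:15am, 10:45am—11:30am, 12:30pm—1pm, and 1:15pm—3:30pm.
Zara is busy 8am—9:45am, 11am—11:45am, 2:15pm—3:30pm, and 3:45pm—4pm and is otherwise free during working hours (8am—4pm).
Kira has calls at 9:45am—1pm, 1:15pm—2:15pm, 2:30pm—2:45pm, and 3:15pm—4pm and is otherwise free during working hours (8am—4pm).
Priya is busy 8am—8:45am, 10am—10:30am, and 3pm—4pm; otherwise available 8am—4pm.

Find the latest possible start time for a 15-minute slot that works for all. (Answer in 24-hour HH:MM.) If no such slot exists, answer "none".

none

Zara free within 08:00–16:00: 09:45–11:00, 11:45–14:15, 15:30–15:45.
Kira free within 08:00–16:00: 08:00–09:45, 13:00–13:15, 14:15–14:30, 14:45–15:15.
Priya free within 08:00–16:00: 08:45–10:00, 10:30–15:00.
Pablo ∩ Zara: 09:45–10:15, 10:45–11:00, 12:30–13:00, 13:15–14:15.
Pablo ∩ Zara ∩ Kira: (none).
Pablo ∩ Zara ∩ Kira ∩ Priya: (none).
Windows ≥ 15 min: (none).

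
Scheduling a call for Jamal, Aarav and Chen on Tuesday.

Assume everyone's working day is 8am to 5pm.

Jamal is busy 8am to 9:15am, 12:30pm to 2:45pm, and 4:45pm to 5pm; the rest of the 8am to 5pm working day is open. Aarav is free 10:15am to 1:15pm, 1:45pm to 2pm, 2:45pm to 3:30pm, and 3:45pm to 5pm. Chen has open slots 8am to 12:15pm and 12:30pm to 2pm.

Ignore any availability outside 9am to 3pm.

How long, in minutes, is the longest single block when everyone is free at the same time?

120 minutes

Jamal free within 08:00–17:00: 09:15–12:30, 14:45–16:45.
Jamal ∩ Aarav: 10:15–12:30, 14:45–15:30, 15:45–16:45.
Jamal ∩ Aarav ∩ Chen: 10:15–12:15.
Restricted to 09:00–15:00: 10:15–12:15.
Single common window of 120 minutes.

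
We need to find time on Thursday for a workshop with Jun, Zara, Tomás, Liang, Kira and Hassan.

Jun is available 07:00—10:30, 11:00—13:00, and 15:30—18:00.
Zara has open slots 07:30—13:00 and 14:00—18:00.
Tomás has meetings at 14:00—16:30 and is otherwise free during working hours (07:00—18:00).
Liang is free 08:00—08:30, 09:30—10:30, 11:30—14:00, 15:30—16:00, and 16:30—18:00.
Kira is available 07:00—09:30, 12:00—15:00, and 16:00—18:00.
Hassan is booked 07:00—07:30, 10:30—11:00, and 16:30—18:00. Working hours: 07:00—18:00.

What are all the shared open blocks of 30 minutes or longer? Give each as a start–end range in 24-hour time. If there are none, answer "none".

Tomás free within 07:00–18:00: 07:00–14:00, 16:30–18:00.
Hassan free within 07:00–18:00: 07:30–10:30, 11:00–16:30.
Jun ∩ Zara: 07:30–10:30, 11:00–13:00, 15:30–18:00.
Jun ∩ Zara ∩ Tomás: 07:30–10:30, 11:00–13:00, 16:30–18:00.
Jun ∩ Zara ∩ Tomás ∩ Liang: 08:00–08:30, 09:30–10:30, 11:30–13:00, 16:30–18:00.
Jun ∩ Zara ∩ Tomás ∩ Liang ∩ Kira: 08:00–08:30, 12:00–13:00, 16:30–18:00.
Jun ∩ Zara ∩ Tomás ∩ Liang ∩ Kira ∩ Hassan: 08:00–08:30, 12:00–13:00.
Windows ≥ 30 min: 08:00–08:30, 12:00–13:00.

08:00–08:30, 12:00–13:00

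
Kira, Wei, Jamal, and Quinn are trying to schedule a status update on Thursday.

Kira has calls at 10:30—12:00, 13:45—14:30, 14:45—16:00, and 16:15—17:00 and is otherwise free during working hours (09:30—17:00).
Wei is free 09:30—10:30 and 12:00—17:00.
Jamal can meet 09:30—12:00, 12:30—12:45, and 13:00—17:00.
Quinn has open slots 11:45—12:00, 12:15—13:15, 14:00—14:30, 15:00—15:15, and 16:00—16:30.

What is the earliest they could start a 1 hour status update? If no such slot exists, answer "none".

Kira free within 09:30–17:00: 09:30–10:30, 12:00–13:45, 14:30–14:45, 16:00–16:15.
Kira ∩ Wei: 09:30–10:30, 12:00–13:45, 14:30–14:45, 16:00–16:15.
Kira ∩ Wei ∩ Jamal: 09:30–10:30, 12:30–12:45, 13:00–13:45, 14:30–14:45, 16:00–16:15.
Kira ∩ Wei ∩ Jamal ∩ Quinn: 12:30–12:45, 13:00–13:15, 16:00–16:15.
Windows ≥ 60 min: (none).

none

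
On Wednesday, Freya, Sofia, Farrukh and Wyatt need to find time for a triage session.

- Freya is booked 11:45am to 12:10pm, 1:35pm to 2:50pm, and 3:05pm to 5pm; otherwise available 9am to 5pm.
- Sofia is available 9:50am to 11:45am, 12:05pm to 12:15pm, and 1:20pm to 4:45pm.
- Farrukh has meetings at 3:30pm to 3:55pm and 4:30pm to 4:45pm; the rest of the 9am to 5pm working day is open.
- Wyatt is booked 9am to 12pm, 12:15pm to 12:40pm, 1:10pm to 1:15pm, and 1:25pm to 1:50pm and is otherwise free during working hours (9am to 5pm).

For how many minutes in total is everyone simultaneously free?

Freya free within 09:00–17:00: 09:00–11:45, 12:10–13:35, 14:50–15:05.
Farrukh free within 09:00–17:00: 09:00–15:30, 15:55–16:30, 16:45–17:00.
Wyatt free within 09:00–17:00: 12:00–12:15, 12:40–13:10, 13:15–13:25, 13:50–17:00.
Freya ∩ Sofia: 09:50–11:45, 12:10–12:15, 13:20–13:35, 14:50–15:05.
Freya ∩ Sofia ∩ Farrukh: 09:50–11:45, 12:10–12:15, 13:20–13:35, 14:50–15:05.
Freya ∩ Sofia ∩ Farrukh ∩ Wyatt: 12:10–12:15, 13:20–13:25, 14:50–15:05.
Total common minutes: 5 + 5 + 15 = 25.

25 minutes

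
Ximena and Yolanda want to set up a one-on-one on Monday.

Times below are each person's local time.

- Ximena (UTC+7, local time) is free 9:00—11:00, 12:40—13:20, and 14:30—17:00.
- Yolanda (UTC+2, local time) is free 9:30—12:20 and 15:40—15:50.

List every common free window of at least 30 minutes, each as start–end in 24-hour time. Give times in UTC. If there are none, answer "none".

07:30–10:00

Ximena → UTC: 02:00–04:00, 05:40–06:20, 07:30–10:00.
Yolanda → UTC: 07:30–10:20, 13:40–13:50.
Ximena ∩ Yolanda: 07:30–10:00.
Windows ≥ 30 min: 07:30–10:00.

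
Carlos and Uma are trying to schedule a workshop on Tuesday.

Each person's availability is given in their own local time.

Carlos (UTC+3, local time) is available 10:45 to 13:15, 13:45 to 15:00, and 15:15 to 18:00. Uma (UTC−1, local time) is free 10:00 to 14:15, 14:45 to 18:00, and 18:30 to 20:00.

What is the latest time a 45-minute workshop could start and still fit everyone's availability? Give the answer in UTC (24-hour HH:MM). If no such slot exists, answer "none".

Carlos → UTC: 07:45–10:15, 10:45–12:00, 12:15–15:00.
Uma → UTC: 11:00–15:15, 15:45–19:00, 19:30–21:00.
Carlos ∩ Uma: 11:00–12:00, 12:15–15:00.
Windows ≥ 45 min: 11:00–12:00, 12:15–15:00.
Latest start in the last window 12:15–15:00 is 15:00 − 45 min = 14:15.

14:15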